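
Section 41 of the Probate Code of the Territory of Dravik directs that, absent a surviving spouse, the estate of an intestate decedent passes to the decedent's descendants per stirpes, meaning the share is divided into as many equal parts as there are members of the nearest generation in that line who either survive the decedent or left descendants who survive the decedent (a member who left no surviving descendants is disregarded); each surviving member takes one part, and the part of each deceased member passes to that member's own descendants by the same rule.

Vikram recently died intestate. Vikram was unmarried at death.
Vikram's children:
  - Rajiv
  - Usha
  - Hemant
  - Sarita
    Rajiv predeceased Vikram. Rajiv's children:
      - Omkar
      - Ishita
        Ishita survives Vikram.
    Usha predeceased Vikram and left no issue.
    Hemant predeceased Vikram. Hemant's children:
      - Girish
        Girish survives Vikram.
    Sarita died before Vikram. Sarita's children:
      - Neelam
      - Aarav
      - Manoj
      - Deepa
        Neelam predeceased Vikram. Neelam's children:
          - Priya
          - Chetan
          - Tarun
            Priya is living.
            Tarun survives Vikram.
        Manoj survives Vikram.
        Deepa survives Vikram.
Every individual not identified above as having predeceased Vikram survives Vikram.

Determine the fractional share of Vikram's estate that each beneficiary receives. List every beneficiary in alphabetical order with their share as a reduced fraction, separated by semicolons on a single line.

Aarav 1/12; Chetan 1/36; Deepa 1/12; Girish 1/3; Ishita 1/6; Manoj 1/12; Omkar 1/6; Priya 1/36; Tarun 1/36

There is no surviving spouse, so the entire estate passes to Vikram's descendants per stirpes.
Usha left no surviving issue, so that branch lapses and is disregarded.
The estate is divided into 3 equal shares of 1/3 among Rajiv, Hemant, Sarita.
Rajiv predeceased; the 1/3 allotted to Rajiv's branch passes to Rajiv's issue by representation.
The 1/3 is divided into 2 equal shares of 1/6 among Omkar, Ishita.
Omkar is living and takes 1/6.
Ishita is living and takes 1/6.
Hemant predeceased; the 1/3 allotted to Hemant's branch passes to Hemant's issue by representation.
Girish is the sole taker at this level and receives the full 1/3.
Sarita predeceased; the 1/3 allotted to Sarita's branch passes to Sarita's issue by representation.
The 1/3 is divided into 4 equal shares of 1/12 among Neelam, Aarav, Manoj, Deepa.
Neelam predeceased; the 1/12 allotted to Neelam's branch passes to Neelam's issue by representation.
The 1/12 is divided into 3 equal shares of 1/36 among Priya, Chetan, Tarun.
Priya is living and takes 1/36.
Chetan is living and takes 1/36.
Tarun is living and takes 1/36.
Aarav is living and takes 1/12.
Manoj is living and takes 1/12.
Deepa is living and takes 1/12.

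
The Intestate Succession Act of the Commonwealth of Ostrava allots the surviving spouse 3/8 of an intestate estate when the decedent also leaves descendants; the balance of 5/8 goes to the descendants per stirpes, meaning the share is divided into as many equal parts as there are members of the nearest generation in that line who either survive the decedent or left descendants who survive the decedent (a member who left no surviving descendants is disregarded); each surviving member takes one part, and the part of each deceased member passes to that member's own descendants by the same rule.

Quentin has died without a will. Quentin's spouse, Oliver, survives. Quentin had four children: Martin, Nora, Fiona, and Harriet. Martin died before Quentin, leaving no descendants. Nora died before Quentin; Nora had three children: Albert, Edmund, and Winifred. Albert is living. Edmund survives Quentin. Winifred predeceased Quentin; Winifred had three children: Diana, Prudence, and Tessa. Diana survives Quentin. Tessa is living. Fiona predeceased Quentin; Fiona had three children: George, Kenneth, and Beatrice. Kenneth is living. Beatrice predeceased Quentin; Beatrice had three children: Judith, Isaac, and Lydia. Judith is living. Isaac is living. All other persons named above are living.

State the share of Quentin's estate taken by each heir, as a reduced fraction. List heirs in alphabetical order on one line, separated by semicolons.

Oliver, as surviving spouse, takes 3/8.
The remaining 5/8 passes to Quentin's descendants per stirpes.
Martin left no surviving issue, so that branch lapses and is disregarded.
The 5/8 is divided into 3 equal shares of 5/24 among Nora, Fiona, Harriet.
Nora predeceased; the 5/24 allotted to Nora's branch passes to Nora's issue by representation.
The 5/24 is divided into 3 equal shares of 5/72 among Albert, Edmund, Winifred.
Albert is living and takes 5/72.
Edmund is living and takes 5/72.
Winifred predeceased; the 5/72 allotted to Winifred's branch passes to Winifred's issue by representation.
The 5/72 is divided into 3 equal shares of 5/216 among Diana, Prudence, Tessa.
Diana is living and takes 5/216.
Prudence is living and takes 5/216.
Tessa is living and takes 5/216.
Fiona predeceased; the 5/24 allotted to Fiona's branch passes to Fiona's issue by representation.
The 5/24 is divided into 3 equal shares of 5/72 among George, Kenneth, Beatrice.
George is living and takes 5/72.
Kenneth is living and takes 5/72.
Beatrice predeceased; the 5/72 allotted to Beatrice's branch passes to Beatrice's issue by representation.
The 5/72 is divided into 3 equal shares of 5/216 among Judith, Isaac, Lydia.
Judith is living and takes 5/216.
Isaac is living and takes 5/216.
Lydia is living and takes 5/216.
Harriet is living and takes 5/24.

Albert 5/72; Diana 5/216; Edmund 5/72; George 5/72; Harriet 5/24; Isaac 5/216; Judith 5/216; Kenneth 5/72; Lydia 5/216; Oliver 3/8; Prudence 5/216; Tessa 5/216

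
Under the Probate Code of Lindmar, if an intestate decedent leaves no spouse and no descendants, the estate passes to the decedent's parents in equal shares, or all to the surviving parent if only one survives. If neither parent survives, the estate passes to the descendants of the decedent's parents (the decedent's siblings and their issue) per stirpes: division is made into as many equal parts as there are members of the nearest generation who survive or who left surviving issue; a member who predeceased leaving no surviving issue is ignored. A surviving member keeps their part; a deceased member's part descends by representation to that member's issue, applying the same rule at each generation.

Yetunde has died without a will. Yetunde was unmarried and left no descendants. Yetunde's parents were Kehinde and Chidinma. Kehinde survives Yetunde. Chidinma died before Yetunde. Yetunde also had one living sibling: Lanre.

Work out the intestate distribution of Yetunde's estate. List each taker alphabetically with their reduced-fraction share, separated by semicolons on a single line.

Kehinde 1

Only one parent, Kehinde, survives, so Kehinde takes the entire estate. The siblings take nothing because a surviving parent has priority.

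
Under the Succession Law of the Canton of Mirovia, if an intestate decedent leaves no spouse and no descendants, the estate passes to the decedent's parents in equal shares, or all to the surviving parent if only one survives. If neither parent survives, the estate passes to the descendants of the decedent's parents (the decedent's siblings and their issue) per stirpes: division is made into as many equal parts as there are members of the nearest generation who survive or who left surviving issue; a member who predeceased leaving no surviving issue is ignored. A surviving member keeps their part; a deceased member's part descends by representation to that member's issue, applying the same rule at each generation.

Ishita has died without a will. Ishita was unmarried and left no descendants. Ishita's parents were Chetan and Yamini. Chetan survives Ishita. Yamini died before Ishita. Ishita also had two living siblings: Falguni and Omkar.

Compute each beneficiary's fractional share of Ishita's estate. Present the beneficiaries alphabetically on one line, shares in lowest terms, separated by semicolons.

Chetan 1

Only one parent, Chetan, survives, so Chetan takes the entire estate. The siblings take nothing because a surviving parent has priority.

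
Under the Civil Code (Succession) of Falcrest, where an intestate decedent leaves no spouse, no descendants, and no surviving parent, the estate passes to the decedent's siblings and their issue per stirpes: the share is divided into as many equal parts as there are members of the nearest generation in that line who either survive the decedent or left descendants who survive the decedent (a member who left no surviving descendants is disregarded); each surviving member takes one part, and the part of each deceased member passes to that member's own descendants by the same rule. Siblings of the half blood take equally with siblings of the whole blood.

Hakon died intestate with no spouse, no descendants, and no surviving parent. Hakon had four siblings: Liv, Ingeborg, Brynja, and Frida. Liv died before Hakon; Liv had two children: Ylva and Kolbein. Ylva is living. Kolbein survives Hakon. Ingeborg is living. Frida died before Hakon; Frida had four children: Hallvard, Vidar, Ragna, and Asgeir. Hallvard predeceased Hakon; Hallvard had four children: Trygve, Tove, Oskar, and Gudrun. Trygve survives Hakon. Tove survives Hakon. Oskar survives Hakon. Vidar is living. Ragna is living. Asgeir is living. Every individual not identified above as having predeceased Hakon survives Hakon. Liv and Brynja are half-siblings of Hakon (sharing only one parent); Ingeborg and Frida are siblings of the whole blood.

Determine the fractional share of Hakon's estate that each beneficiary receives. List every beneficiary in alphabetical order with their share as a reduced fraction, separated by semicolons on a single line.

Asgeir 1/16; Brynja 1/4; Gudrun 1/64; Ingeborg 1/4; Kolbein 1/8; Oskar 1/64; Ragna 1/16; Tove 1/64; Trygve 1/64; Vidar 1/16; Ylva 1/8

No spouse, descendants, or parent survives, so the estate passes to Hakon's siblings per stirpes.
Half-blood and whole-blood siblings take equally under the stated rule.
The estate is divided into 4 equal shares of 1/4 among Liv, Ingeborg, Brynja, Frida.
Liv predeceased; the 1/4 allotted to Liv's branch passes to Liv's issue by representation.
The 1/4 is divided into 2 equal shares of 1/8 among Ylva, Kolbein.
Ylva is living and takes 1/8.
Kolbein is living and takes 1/8.
Ingeborg is living and takes 1/4.
Brynja is living and takes 1/4.
Frida predeceased; the 1/4 allotted to Frida's branch passes to Frida's issue by representation.
The 1/4 is divided into 4 equal shares of 1/16 among Hallvard, Vidar, Ragna, Asgeir.
Hallvard predeceased; the 1/16 allotted to Hallvard's branch passes to Hallvard's issue by representation.
The 1/16 is divided into 4 equal shares of 1/64 among Trygve, Tove, Oskar, Gudrun.
Trygve is living and takes 1/64.
Tove is living and takes 1/64.
Oskar is living and takes 1/64.
Gudrun is living and takes 1/64.
Vidar is living and takes 1/16.
Ragna is living and takes 1/16.
Asgeir is living and takes 1/16.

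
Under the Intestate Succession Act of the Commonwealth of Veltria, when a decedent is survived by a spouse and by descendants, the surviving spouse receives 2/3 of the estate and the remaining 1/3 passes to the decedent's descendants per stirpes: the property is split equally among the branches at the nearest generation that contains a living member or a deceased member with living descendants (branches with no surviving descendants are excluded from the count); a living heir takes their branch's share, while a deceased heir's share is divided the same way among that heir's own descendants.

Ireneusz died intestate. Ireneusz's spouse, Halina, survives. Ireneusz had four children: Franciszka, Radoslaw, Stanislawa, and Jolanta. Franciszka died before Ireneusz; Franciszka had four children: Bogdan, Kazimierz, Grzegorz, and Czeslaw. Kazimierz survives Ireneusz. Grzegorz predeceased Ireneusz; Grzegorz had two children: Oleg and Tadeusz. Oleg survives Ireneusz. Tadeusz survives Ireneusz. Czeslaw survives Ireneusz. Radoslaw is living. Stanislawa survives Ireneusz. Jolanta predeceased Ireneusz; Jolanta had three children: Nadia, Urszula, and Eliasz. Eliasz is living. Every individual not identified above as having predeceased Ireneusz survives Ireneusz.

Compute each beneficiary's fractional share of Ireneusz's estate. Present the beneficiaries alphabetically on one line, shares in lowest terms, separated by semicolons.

Halina, as surviving spouse, takes 2/3.
The remaining 1/3 passes to Ireneusz's descendants per stirpes.
The 1/3 is divided into 4 equal shares of 1/12 among Franciszka, Radoslaw, Stanislawa, Jolanta.
Franciszka predeceased; the 1/12 allotted to Franciszka's branch passes to Franciszka's issue by representation.
The 1/12 is divided into 4 equal shares of 1/48 among Bogdan, Kazimierz, Grzegorz, Czeslaw.
Bogdan is living and takes 1/48.
Kazimierz is living and takes 1/48.
Grzegorz predeceased; the 1/48 allotted to Grzegorz's branch passes to Grzegorz's issue by representation.
The 1/48 is divided into 2 equal shares of 1/96 among Oleg, Tadeusz.
Oleg is living and takes 1/96.
Tadeusz is living and takes 1/96.
Czeslaw is living and takes 1/48.
Radoslaw is living and takes 1/12.
Stanislawa is living and takes 1/12.
Jolanta predeceased; the 1/12 allotted to Jolanta's branch passes to Jolanta's issue by representation.
The 1/12 is divided into 3 equal shares of 1/36 among Nadia, Urszula, Eliasz.
Nadia is living and takes 1/36.
Urszula is living and takes 1/36.
Eliasz is living and takes 1/36.

Bogdan 1/48; Czeslaw 1/48; Eliasz 1/36; Halina 2/3; Kazimierz 1/48; Nadia 1/36; Oleg 1/96; Radoslaw 1/12; Stanislawa 1/12; Tadeusz 1/96; Urszula 1/36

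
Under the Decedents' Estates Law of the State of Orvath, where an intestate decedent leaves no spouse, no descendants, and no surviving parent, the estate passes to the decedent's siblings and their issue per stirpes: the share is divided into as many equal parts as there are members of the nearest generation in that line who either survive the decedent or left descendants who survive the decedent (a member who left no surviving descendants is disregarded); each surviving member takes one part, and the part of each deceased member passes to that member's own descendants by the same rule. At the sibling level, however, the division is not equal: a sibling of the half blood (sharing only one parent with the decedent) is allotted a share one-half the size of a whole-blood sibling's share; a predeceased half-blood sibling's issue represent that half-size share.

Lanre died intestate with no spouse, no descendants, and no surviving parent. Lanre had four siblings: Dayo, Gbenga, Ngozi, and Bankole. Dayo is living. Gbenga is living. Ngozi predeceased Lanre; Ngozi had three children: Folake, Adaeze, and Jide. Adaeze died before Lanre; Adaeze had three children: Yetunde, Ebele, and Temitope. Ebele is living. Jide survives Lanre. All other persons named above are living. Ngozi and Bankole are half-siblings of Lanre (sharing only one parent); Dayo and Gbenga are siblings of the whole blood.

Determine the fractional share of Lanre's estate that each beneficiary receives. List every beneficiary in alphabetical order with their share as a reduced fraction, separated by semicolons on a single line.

Bankole 1/6; Dayo 1/3; Ebele 1/54; Folake 1/18; Gbenga 1/3; Jide 1/18; Temitope 1/54; Yetunde 1/54

No spouse, descendants, or parent survives, so the estate passes to Lanre's siblings per stirpes.
Half-blood siblings count for one-half the weight of whole-blood siblings at the initial division.
Dividing 1 in proportion to weights (total weight 3): Dayo (weight 1) → 1/3; Gbenga (weight 1) → 1/3; Ngozi (weight 1/2) → 1/6; Bankole (weight 1/2) → 1/6.
Dayo is living and takes 1/3.
Gbenga is living and takes 1/3.
Ngozi predeceased; the 1/6 allotted to Ngozi's branch passes to Ngozi's issue by representation.
The 1/6 is divided into 3 equal shares of 1/18 among Folake, Adaeze, Jide.
Folake is living and takes 1/18.
Adaeze predeceased; the 1/18 allotted to Adaeze's branch passes to Adaeze's issue by representation.
The 1/18 is divided into 3 equal shares of 1/54 among Yetunde, Ebele, Temitope.
Yetunde is living and takes 1/54.
Ebele is living and takes 1/54.
Temitope is living and takes 1/54.
Jide is living and takes 1/18.
Bankole is living and takes 1/6.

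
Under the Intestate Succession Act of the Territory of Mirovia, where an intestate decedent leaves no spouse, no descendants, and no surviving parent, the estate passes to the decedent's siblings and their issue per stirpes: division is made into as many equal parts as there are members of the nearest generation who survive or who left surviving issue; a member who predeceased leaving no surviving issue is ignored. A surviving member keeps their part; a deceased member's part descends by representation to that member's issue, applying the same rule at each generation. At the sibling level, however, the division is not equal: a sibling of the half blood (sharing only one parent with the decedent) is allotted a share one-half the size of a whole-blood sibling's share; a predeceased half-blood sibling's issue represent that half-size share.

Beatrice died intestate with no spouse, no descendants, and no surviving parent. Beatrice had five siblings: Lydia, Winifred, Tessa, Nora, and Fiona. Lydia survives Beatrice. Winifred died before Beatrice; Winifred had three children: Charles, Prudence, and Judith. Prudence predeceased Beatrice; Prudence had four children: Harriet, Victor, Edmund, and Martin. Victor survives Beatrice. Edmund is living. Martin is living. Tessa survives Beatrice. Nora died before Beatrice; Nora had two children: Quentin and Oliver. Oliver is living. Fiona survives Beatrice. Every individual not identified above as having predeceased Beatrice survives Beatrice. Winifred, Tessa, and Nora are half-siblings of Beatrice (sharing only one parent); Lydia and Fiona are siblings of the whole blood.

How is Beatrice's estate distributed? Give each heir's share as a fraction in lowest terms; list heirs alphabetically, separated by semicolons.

No spouse, descendants, or parent survives, so the estate passes to Beatrice's siblings per stirpes.
Half-blood siblings count for one-half the weight of whole-blood siblings at the initial division.
Dividing 1 in proportion to weights (total weight 7/2): Lydia (weight 1) → 2/7; Winifred (weight 1/2) → 1/7; Tessa (weight 1/2) → 1/7; Nora (weight 1/2) → 1/7; Fiona (weight 1) → 2/7.
Lydia is living and takes 2/7.
Winifred predeceased; the 1/7 allotted to Winifred's branch passes to Winifred's issue by representation.
The 1/7 is divided into 3 equal shares of 1/21 among Charles, Prudence, Judith.
Charles is living and takes 1/21.
Prudence predeceased; the 1/21 allotted to Prudence's branch passes to Prudence's issue by representation.
The 1/21 is divided into 4 equal shares of 1/84 among Harriet, Victor, Edmund, Martin.
Harriet is living and takes 1/84.
Victor is living and takes 1/84.
Edmund is living and takes 1/84.
Martin is living and takes 1/84.
Judith is living and takes 1/21.
Tessa is living and takes 1/7.
Nora predeceased; the 1/7 allotted to Nora's branch passes to Nora's issue by representation.
The 1/7 is divided into 2 equal shares of 1/14 among Quentin, Oliver.
Quentin is living and takes 1/14.
Oliver is living and takes 1/14.
Fiona is living and takes 2/7.

Charles 1/21; Edmund 1/84; Fiona 2/7; Harriet 1/84; Judith 1/21; Lydia 2/7; Martin 1/84; Oliver 1/14; Quentin 1/14; Tessa 1/7; Victor 1/84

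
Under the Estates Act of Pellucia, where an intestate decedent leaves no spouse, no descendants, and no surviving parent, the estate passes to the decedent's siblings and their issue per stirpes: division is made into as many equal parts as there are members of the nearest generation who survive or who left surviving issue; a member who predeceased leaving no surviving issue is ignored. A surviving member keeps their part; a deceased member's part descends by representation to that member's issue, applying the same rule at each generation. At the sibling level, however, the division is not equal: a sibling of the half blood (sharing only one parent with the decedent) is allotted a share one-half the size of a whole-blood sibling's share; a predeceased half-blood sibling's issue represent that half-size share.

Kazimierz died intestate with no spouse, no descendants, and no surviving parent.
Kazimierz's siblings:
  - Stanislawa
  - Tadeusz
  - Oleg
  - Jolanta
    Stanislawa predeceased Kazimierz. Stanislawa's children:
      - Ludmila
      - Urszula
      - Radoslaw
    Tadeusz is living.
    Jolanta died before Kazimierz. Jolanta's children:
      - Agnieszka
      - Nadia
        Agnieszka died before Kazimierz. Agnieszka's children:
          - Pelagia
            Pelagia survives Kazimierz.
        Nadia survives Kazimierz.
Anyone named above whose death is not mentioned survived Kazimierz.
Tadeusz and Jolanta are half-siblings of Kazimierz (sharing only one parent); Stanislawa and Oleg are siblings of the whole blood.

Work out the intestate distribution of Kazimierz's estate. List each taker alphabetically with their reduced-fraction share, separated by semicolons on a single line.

No spouse, descendants, or parent survives, so the estate passes to Kazimierz's siblings per stirpes.
Half-blood siblings count for one-half the weight of whole-blood siblings at the initial division.
Dividing 1 in proportion to weights (total weight 3): Stanislawa (weight 1) → 1/3; Tadeusz (weight 1/2) → 1/6; Oleg (weight 1) → 1/3; Jolanta (weight 1/2) → 1/6.
Stanislawa predeceased; the 1/3 allotted to Stanislawa's branch passes to Stanislawa's issue by representation.
The 1/3 is divided into 3 equal shares of 1/9 among Ludmila, Urszula, Radoslaw.
Ludmila is living and takes 1/9.
Urszula is living and takes 1/9.
Radoslaw is living and takes 1/9.
Tadeusz is living and takes 1/6.
Oleg is living and takes 1/3.
Jolanta predeceased; the 1/6 allotted to Jolanta's branch passes to Jolanta's issue by representation.
The 1/6 is divided into 2 equal shares of 1/12 among Agnieszka, Nadia.
Agnieszka predeceased; the 1/12 allotted to Agnieszka's branch passes to Agnieszka's issue by representation.
Pelagia is the sole taker at this level and receives the full 1/12.
Nadia is living and takes 1/12.

Ludmila 1/9; Nadia 1/12; Oleg 1/3; Pelagia 1/12; Radoslaw 1/9; Tadeusz 1/6; Urszula 1/9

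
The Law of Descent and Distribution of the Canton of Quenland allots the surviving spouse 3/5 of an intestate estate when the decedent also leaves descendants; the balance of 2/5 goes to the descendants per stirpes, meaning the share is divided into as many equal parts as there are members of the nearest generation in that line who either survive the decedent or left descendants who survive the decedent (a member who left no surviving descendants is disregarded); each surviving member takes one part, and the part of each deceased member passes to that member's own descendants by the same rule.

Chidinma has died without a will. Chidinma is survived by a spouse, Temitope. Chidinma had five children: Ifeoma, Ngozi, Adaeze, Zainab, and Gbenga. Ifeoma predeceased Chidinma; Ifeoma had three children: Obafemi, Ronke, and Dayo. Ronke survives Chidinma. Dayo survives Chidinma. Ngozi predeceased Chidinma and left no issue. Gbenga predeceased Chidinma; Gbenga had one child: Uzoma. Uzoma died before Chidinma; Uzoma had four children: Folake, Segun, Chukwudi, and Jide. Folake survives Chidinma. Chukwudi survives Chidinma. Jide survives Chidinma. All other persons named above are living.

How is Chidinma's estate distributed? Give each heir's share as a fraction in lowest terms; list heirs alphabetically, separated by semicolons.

Adaeze 1/10; Chukwudi 1/40; Dayo 1/30; Folake 1/40; Jide 1/40; Obafemi 1/30; Ronke 1/30; Segun 1/40; Temitope 3/5; Zainab 1/10

Temitope, as surviving spouse, takes 3/5.
The remaining 2/5 passes to Chidinma's descendants per stirpes.
Ngozi left no surviving issue, so that branch lapses and is disregarded.
The 2/5 is divided into 4 equal shares of 1/10 among Ifeoma, Adaeze, Zainab, Gbenga.
Ifeoma predeceased; the 1/10 allotted to Ifeoma's branch passes to Ifeoma's issue by representation.
The 1/10 is divided into 3 equal shares of 1/30 among Obafemi, Ronke, Dayo.
Obafemi is living and takes 1/30.
Ronke is living and takes 1/30.
Dayo is living and takes 1/30.
Adaeze is living and takes 1/10.
Zainab is living and takes 1/10.
Gbenga predeceased; the 1/10 allotted to Gbenga's branch passes to Gbenga's issue by representation.
Uzoma's line is the sole branch at this level, so the full 1/10 passes to Uzoma's issue by representation.
The 1/10 is divided into 4 equal shares of 1/40 among Folake, Segun, Chukwudi, Jide.
Folake is living and takes 1/40.
Segun is living and takes 1/40.
Chukwudi is living and takes 1/40.
Jide is living and takes 1/40.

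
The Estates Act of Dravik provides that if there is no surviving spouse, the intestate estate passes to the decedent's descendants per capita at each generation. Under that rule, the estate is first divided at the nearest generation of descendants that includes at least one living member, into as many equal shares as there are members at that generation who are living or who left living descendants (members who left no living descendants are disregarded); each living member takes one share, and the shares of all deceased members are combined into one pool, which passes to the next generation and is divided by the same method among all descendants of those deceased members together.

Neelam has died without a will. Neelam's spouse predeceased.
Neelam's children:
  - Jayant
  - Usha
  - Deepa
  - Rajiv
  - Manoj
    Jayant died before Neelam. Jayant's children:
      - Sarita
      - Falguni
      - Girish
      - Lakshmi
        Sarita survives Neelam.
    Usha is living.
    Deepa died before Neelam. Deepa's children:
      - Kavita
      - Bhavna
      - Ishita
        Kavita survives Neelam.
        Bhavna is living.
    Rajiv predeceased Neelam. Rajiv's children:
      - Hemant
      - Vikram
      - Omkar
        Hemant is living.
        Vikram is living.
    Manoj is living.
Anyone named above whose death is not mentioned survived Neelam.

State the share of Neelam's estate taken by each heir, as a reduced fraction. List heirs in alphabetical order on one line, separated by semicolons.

Bhavna 3/50; Falguni 3/50; Girish 3/50; Hemant 3/50; Ishita 3/50; Kavita 3/50; Lakshmi 3/50; Manoj 1/5; Omkar 3/50; Sarita 3/50; Usha 1/5; Vikram 3/50

There is no surviving spouse, so the entire estate passes to Neelam's descendants per capita at each generation.
At generation 1 (Jayant, Usha, Deepa, Rajiv, Manoj) there are 5 shares of (1)/5 = 1/5 each.
Living: Usha and Manoj — each takes 1/5.
Deceased: Jayant, Deepa, and Rajiv. Their combined 3/5 is pooled and carried to generation 2.
At generation 2 (Sarita, Falguni, Girish, Lakshmi, Kavita, Bhavna, Ishita, Hemant, Vikram, Omkar) there are 10 shares of (3/5)/10 = 3/50 each.
Living: Sarita, Falguni, Girish, Lakshmi, Kavita, Bhavna, Ishita, Hemant, Vikram, and Omkar — each takes 3/50.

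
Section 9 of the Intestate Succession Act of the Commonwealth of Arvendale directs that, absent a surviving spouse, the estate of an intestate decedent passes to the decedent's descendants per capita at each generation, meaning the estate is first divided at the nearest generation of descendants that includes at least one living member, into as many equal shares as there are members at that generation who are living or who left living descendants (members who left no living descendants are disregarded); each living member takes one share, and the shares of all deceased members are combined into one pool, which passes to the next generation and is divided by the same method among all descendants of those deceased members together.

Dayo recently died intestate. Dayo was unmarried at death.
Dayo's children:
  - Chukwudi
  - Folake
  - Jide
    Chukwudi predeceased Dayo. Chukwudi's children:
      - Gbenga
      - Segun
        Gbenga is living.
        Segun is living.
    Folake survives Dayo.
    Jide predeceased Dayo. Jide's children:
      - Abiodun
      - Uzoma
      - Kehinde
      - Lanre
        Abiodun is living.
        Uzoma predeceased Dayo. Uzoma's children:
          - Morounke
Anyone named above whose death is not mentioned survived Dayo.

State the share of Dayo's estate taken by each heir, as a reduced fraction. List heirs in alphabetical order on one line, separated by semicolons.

There is no surviving spouse, so the entire estate passes to Dayo's descendants per capita at each generation.
At generation 1 (Chukwudi, Folake, Jide) there are 3 shares of (1)/3 = 1/3 each.
Living: Folake — each takes 1/3.
Deceased: Chukwudi and Jide. Their combined 2/3 is pooled and carried to generation 2.
At generation 2 (Gbenga, Segun, Abiodun, Uzoma, Kehinde, Lanre) there are 6 shares of (2/3)/6 = 1/9 each.
Living: Gbenga, Segun, Abiodun, Kehinde, and Lanre — each takes 1/9.
Deceased: Uzoma. That 1/9 share is carried to generation 3.
At generation 3 (Morounke) there are 1 shares of (1/9)/1 = 1/9 each.
Living: Morounke — each takes 1/9.

Abiodun 1/9; Folake 1/3; Gbenga 1/9; Kehinde 1/9; Lanre 1/9; Morounke 1/9; Segun 1/9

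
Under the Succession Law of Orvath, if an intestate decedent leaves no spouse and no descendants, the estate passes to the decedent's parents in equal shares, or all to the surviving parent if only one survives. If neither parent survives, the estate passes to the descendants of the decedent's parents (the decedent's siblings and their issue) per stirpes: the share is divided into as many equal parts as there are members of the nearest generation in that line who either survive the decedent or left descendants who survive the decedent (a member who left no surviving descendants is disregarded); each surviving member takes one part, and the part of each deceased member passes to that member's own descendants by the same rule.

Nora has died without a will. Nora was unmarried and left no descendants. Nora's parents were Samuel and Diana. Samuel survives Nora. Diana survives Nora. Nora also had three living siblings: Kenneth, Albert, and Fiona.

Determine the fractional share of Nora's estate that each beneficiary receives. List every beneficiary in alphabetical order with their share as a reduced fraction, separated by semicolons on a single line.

Diana 1/2; Samuel 1/2

Both parents survive, so Samuel and Diana each take 1/2. The siblings take nothing because a surviving parent has priority.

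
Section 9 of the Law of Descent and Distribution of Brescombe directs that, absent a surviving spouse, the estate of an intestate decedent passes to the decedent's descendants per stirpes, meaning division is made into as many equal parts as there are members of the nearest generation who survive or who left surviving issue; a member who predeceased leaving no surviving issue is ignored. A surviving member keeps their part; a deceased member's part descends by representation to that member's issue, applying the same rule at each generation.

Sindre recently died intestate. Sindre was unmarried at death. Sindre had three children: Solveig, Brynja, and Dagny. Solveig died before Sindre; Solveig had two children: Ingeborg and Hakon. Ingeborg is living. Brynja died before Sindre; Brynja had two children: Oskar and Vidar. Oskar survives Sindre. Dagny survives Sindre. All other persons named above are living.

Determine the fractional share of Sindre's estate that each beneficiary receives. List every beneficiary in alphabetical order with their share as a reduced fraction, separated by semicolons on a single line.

There is no surviving spouse, so the entire estate passes to Sindre's descendants per stirpes.
The estate is divided into 3 equal shares of 1/3 among Solveig, Brynja, Dagny.
Solveig predeceased; the 1/3 allotted to Solveig's branch passes to Solveig's issue by representation.
The 1/3 is divided into 2 equal shares of 1/6 among Ingeborg, Hakon.
Ingeborg is living and takes 1/6.
Hakon is living and takes 1/6.
Brynja predeceased; the 1/3 allotted to Brynja's branch passes to Brynja's issue by representation.
The 1/3 is divided into 2 equal shares of 1/6 among Oskar, Vidar.
Oskar is living and takes 1/6.
Vidar is living and takes 1/6.
Dagny is living and takes 1/3.

Dagny 1/3; Hakon 1/6; Ingeborg 1/6; Oskar 1/6; Vidar 1/6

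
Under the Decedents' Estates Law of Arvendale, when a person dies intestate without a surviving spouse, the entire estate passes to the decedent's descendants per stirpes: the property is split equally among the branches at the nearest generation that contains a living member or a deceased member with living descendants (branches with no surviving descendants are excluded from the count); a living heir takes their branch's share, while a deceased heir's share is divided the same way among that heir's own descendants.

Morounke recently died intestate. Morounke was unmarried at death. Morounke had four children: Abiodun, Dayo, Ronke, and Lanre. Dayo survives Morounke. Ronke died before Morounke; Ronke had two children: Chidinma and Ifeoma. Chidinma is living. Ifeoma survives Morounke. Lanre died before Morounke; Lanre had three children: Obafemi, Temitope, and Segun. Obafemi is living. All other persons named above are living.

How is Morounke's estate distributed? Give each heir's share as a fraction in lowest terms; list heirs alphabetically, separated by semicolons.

Abiodun 1/4; Chidinma 1/8; Dayo 1/4; Ifeoma 1/8; Obafemi 1/12; Segun 1/12; Temitope 1/12

There is no surviving spouse, so the entire estate passes to Morounke's descendants per stirpes.
The estate is divided into 4 equal shares of 1/4 among Abiodun, Dayo, Ronke, Lanre.
Abiodun is living and takes 1/4.
Dayo is living and takes 1/4.
Ronke predeceased; the 1/4 allotted to Ronke's branch passes to Ronke's issue by representation.
The 1/4 is divided into 2 equal shares of 1/8 among Chidinma, Ifeoma.
Chidinma is living and takes 1/8.
Ifeoma is living and takes 1/8.
Lanre predeceased; the 1/4 allotted to Lanre's branch passes to Lanre's issue by representation.
The 1/4 is divided into 3 equal shares of 1/12 among Obafemi, Temitope, Segun.
Obafemi is living and takes 1/12.
Temitope is living and takes 1/12.
Segun is living and takes 1/12.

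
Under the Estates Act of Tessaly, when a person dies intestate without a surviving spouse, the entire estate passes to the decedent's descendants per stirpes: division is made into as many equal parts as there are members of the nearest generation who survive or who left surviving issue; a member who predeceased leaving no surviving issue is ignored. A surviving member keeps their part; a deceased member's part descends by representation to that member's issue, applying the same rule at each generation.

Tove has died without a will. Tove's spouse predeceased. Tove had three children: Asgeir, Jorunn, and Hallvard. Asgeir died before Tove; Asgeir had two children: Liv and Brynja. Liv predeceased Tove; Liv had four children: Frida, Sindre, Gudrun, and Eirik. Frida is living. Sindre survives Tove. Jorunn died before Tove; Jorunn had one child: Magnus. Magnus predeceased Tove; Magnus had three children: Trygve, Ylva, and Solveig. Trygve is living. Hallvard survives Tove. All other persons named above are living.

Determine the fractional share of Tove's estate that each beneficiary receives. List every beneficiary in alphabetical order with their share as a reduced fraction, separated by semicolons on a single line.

There is no surviving spouse, so the entire estate passes to Tove's descendants per stirpes.
The estate is divided into 3 equal shares of 1/3 among Asgeir, Jorunn, Hallvard.
Asgeir predeceased; the 1/3 allotted to Asgeir's branch passes to Asgeir's issue by representation.
The 1/3 is divided into 2 equal shares of 1/6 among Liv, Brynja.
Liv predeceased; the 1/6 allotted to Liv's branch passes to Liv's issue by representation.
The 1/6 is divided into 4 equal shares of 1/24 among Frida, Sindre, Gudrun, Eirik.
Frida is living and takes 1/24.
Sindre is living and takes 1/24.
Gudrun is living and takes 1/24.
Eirik is living and takes 1/24.
Brynja is living and takes 1/6.
Jorunn predeceased; the 1/3 allotted to Jorunn's branch passes to Jorunn's issue by representation.
Magnus's line is the sole branch at this level, so the full 1/3 passes to Magnus's issue by representation.
The 1/3 is divided into 3 equal shares of 1/9 among Trygve, Ylva, Solveig.
Trygve is living and takes 1/9.
Ylva is living and takes 1/9.
Solveig is living and takes 1/9.
Hallvard is living and takes 1/3.

Brynja 1/6; Eirik 1/24; Frida 1/24; Gudrun 1/24; Hallvard 1/3; Sindre 1/24; Solveig 1/9; Trygve 1/9; Ylva 1/9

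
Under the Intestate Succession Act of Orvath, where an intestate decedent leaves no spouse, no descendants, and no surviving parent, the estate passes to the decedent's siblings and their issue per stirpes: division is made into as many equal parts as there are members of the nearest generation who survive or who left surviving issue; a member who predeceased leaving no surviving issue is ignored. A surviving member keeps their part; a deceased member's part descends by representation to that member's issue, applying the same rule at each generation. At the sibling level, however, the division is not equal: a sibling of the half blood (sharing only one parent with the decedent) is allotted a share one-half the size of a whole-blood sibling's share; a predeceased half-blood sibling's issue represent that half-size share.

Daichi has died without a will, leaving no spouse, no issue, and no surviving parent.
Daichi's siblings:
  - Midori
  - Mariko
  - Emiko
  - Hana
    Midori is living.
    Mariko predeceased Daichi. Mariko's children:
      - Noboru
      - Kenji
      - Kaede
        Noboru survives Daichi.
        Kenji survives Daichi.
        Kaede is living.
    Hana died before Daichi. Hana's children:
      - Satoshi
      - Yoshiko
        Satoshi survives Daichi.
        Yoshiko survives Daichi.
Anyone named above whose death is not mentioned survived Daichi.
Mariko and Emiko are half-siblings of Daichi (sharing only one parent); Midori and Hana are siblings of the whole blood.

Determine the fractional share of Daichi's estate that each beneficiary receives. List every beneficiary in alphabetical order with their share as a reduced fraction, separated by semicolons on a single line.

No spouse, descendants, or parent survives, so the estate passes to Daichi's siblings per stirpes.
Half-blood siblings count for one-half the weight of whole-blood siblings at the initial division.
Dividing 1 in proportion to weights (total weight 3): Midori (weight 1) → 1/3; Mariko (weight 1/2) → 1/6; Emiko (weight 1/2) → 1/6; Hana (weight 1) → 1/3.
Midori is living and takes 1/3.
Mariko predeceased; the 1/6 allotted to Mariko's branch passes to Mariko's issue by representation.
The 1/6 is divided into 3 equal shares of 1/18 among Noboru, Kenji, Kaede.
Noboru is living and takes 1/18.
Kenji is living and takes 1/18.
Kaede is living and takes 1/18.
Emiko is living and takes 1/6.
Hana predeceased; the 1/3 allotted to Hana's branch passes to Hana's issue by representation.
The 1/3 is divided into 2 equal shares of 1/6 among Satoshi, Yoshiko.
Satoshi is living and takes 1/6.
Yoshiko is living and takes 1/6.

Emiko 1/6; Kaede 1/18; Kenji 1/18; Midori 1/3; Noboru 1/18; Satoshi 1/6; Yoshiko 1/6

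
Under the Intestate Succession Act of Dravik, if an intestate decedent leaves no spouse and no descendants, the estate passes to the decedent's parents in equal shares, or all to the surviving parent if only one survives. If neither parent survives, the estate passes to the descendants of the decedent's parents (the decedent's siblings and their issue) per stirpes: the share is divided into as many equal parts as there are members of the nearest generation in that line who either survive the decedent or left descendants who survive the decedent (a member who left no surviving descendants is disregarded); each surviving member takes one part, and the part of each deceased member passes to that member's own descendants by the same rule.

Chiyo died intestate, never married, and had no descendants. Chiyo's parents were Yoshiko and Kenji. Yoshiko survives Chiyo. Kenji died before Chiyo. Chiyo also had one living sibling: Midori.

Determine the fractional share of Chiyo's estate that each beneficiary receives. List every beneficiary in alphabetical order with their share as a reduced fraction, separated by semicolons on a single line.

Only one parent, Yoshiko, survives, so Yoshiko takes the entire estate. The siblings take nothing because a surviving parent has priority.

Yoshiko 1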